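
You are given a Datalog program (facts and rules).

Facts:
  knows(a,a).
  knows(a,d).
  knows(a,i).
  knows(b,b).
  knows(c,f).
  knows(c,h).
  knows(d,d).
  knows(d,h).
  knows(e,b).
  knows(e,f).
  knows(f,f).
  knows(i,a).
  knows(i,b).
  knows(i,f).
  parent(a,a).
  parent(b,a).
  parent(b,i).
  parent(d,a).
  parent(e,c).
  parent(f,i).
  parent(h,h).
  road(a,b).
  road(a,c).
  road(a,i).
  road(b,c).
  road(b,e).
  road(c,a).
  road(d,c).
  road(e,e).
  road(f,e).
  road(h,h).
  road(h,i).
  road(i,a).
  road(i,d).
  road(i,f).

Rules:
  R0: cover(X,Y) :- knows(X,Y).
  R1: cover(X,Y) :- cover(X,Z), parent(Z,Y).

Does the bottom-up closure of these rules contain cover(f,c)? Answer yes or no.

no

round 1: derive cover(a,a) via R0 from knows(a,a)
round 1: derive cover(a,d) via R0 from knows(a,d)
round 1: derive cover(a,i) via R0 from knows(a,i)
round 1: derive cover(b,b) via R0 from knows(b,b)
round 1: derive cover(c,f) via R0 from knows(c,f)
round 1: derive cover(c,h) via R0 from knows(c,h)
round 1: derive cover(d,d) via R0 from knows(d,d)
round 1: derive cover(d,h) via R0 from knows(d,h)
round 1: derive cover(e,b) via R0 from knows(e,b)
round 1: derive cover(e,f) via R0 from knows(e,f)
round 1: derive cover(f,f) via R0 from knows(f,f)
round 1: derive cover(i,a) via R0 from knows(i,a)
round 1: derive cover(i,b) via R0 from knows(i,b)
round 1: derive cover(i,f) via R0 from knows(i,f)
round 2: derive cover(b,a) via R1 from cover(b,b), parent(b,a)
round 2: derive cover(b,i) via R1 from cover(b,b), parent(b,i)
round 2: derive cover(c,i) via R1 from cover(c,f), parent(f,i)
round 2: derive cover(d,a) via R1 from cover(d,d), parent(d,a)
round 2: derive cover(e,a) via R1 from cover(e,b), parent(b,a)
round 2: derive cover(e,i) via R1 from cover(e,b), parent(b,i)
round 2: derive cover(f,i) via R1 from cover(f,f), parent(f,i)
round 2: derive cover(i,i) via R1 from cover(i,b), parent(b,i)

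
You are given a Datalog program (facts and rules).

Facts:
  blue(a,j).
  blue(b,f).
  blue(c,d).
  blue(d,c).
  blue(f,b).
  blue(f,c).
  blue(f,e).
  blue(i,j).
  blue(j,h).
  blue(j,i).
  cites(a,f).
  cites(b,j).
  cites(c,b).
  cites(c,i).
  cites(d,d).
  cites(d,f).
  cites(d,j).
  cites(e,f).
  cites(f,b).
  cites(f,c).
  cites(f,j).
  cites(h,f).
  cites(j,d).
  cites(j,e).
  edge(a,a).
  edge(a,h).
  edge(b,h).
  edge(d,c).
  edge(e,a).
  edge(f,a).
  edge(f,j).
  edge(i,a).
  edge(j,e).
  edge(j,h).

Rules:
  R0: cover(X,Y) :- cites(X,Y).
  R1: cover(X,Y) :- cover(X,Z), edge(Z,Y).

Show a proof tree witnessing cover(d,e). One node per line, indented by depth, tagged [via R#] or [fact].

cover(d,e)  [via R1]
  cover(d,j)  [via R0]
    cites(d,j)  [fact]
  edge(j,e)  [fact]

round 1: derive cover(a,f) via R0 from cites(a,f)
round 1: derive cover(b,j) via R0 from cites(b,j)
round 1: derive cover(c,b) via R0 from cites(c,b)
round 1: derive cover(c,i) via R0 from cites(c,i)
round 1: derive cover(d,d) via R0 from cites(d,d)
round 1: derive cover(d,f) via R0 from cites(d,f)
round 1: derive cover(d,j) via R0 from cites(d,j)
round 1: derive cover(e,f) via R0 from cites(e,f)
round 1: derive cover(f,b) via R0 from cites(f,b)
round 1: derive cover(f,c) via R0 from cites(f,c)
round 1: derive cover(f,j) via R0 from cites(f,j)
round 1: derive cover(h,f) via R0 from cites(h,f)
round 1: derive cover(j,d) via R0 from cites(j,d)
round 1: derive cover(j,e) via R0 from cites(j,e)
round 2: derive cover(a,a) via R1 from cover(a,f), edge(f,a)
round 2: derive cover(a,j) via R1 from cover(a,f), edge(f,j)
round 2: derive cover(b,e) via R1 from cover(b,j), edge(j,e)
round 2: derive cover(b,h) via R1 from cover(b,j), edge(j,h)
round 2: derive cover(c,a) via R1 from cover(c,i), edge(i,a)
round 2: derive cover(c,h) via R1 from cover(c,b), edge(b,h)
round 2: derive cover(d,a) via R1 from cover(d,f), edge(f,a)
round 2: derive cover(d,c) via R1 from cover(d,d), edge(d,c)
round 2: derive cover(d,e) via R1 from cover(d,j), edge(j,e)
round 2: derive cover(d,h) via R1 from cover(d,j), edge(j,h)
round 2: derive cover(e,a) via R1 from cover(e,f), edge(f,a)
round 2: derive cover(e,j) via R1 from cover(e,f), edge(f,j)
round 2: derive cover(f,e) via R1 from cover(f,j), edge(j,e)
round 2: derive cover(f,h) via R1 from cover(f,b), edge(b,h)
round 2: derive cover(h,a) via R1 from cover(h,f), edge(f,a)
round 2: derive cover(h,j) via R1 from cover(h,f), edge(f,j)
round 2: derive cover(j,a) via R1 from cover(j,e), edge(e,a)
round 2: derive cover(j,c) via R1 from cover(j,d), edge(d,c)
round 3: derive cover(a,e) via R1 from cover(a,j), edge(j,e)
round 3: derive cover(a,h) via R1 from cover(a,a), edge(a,h)
round 3: derive cover(b,a) via R1 from cover(b,e), edge(e,a)
round 3: derive cover(e,e) via R1 from cover(e,j), edge(j,e)
round 3: derive cover(e,h) via R1 from cover(e,a), edge(a,h)
round 3: derive cover(f,a) via R1 from cover(f,e), edge(e,a)
round 3: derive cover(h,e) via R1 from cover(h,j), edge(j,e)
round 3: derive cover(h,h) via R1 from cover(h,a), edge(a,h)
round 3: derive cover(j,h) via R1 from cover(j,a), edge(a,h)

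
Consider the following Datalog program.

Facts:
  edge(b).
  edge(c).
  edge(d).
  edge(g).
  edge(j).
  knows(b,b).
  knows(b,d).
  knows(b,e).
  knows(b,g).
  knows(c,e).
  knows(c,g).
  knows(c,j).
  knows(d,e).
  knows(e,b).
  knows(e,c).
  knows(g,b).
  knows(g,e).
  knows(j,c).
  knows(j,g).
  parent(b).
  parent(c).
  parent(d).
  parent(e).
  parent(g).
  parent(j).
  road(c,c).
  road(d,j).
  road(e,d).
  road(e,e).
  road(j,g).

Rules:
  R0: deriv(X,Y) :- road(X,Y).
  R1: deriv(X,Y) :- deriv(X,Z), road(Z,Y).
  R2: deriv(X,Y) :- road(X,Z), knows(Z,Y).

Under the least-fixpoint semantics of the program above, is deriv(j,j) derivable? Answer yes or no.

round 1: derive deriv(c,c) via R0 from road(c,c)
round 1: derive deriv(d,j) via R0 from road(d,j)
round 1: derive deriv(e,d) via R0 from road(e,d)
round 1: derive deriv(e,e) via R0 from road(e,e)
round 1: derive deriv(j,g) via R0 from road(j,g)
round 1: derive deriv(c,e) via R2 from road(c,c), knows(c,e)
round 1: derive deriv(c,g) via R2 from road(c,c), knows(c,g)
round 1: derive deriv(c,j) via R2 from road(c,c), knows(c,j)
round 1: derive deriv(d,c) via R2 from road(d,j), knows(j,c)
round 1: derive deriv(d,g) via R2 from road(d,j), knows(j,g)
round 1: derive deriv(e,b) via R2 from road(e,e), knows(e,b)
round 1: derive deriv(e,c) via R2 from road(e,e), knows(e,c)
round 1: derive deriv(j,b) via R2 from road(j,g), knows(g,b)
round 1: derive deriv(j,e) via R2 from road(j,g), knows(g,e)
round 2: derive deriv(c,d) via R1 from deriv(c,e), road(e,d)
round 2: derive deriv(e,j) via R1 from deriv(e,d), road(d,j)
round 2: derive deriv(j,d) via R1 from deriv(j,e), road(e,d)
round 3: derive deriv(e,g) via R1 from deriv(e,j), road(j,g)
round 3: derive deriv(j,j) via R1 from deriv(j,d), road(d,j)

yes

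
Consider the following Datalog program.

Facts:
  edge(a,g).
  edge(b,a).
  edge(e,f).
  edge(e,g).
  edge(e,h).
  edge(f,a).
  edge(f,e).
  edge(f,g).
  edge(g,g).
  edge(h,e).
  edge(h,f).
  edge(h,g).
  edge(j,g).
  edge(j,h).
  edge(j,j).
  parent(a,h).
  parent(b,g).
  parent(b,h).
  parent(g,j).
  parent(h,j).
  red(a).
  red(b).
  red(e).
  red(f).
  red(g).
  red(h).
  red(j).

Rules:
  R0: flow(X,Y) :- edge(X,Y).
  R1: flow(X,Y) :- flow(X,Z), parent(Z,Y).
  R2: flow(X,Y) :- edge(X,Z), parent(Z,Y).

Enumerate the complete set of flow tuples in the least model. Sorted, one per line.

flow(a,g)
flow(a,j)
flow(b,a)
flow(b,h)
flow(b,j)
flow(e,f)
flow(e,g)
flow(e,h)
flow(e,j)
flow(f,a)
flow(f,e)
flow(f,g)
flow(f,h)
flow(f,j)
flow(g,g)
flow(g,j)
flow(h,e)
flow(h,f)
flow(h,g)
flow(h,j)
flow(j,g)
flow(j,h)
flow(j,j)

round 1: derive flow(a,g) via R0 from edge(a,g)
round 1: derive flow(b,a) via R0 from edge(b,a)
round 1: derive flow(e,f) via R0 from edge(e,f)
round 1: derive flow(e,g) via R0 from edge(e,g)
round 1: derive flow(e,h) via R0 from edge(e,h)
round 1: derive flow(f,a) via R0 from edge(f,a)
round 1: derive flow(f,e) via R0 from edge(f,e)
round 1: derive flow(f,g) via R0 from edge(f,g)
round 1: derive flow(g,g) via R0 from edge(g,g)
round 1: derive flow(h,e) via R0 from edge(h,e)
round 1: derive flow(h,f) via R0 from edge(h,f)
round 1: derive flow(h,g) via R0 from edge(h,g)
round 1: derive flow(j,g) via R0 from edge(j,g)
round 1: derive flow(j,h) via R0 from edge(j,h)
round 1: derive flow(j,j) via R0 from edge(j,j)
round 1: derive flow(a,j) via R2 from edge(a,g), parent(g,j)
round 1: derive flow(b,h) via R2 from edge(b,a), parent(a,h)
round 1: derive flow(e,j) via R2 from edge(e,g), parent(g,j)
round 1: derive flow(f,h) via R2 from edge(f,a), parent(a,h)
round 1: derive flow(f,j) via R2 from edge(f,g), parent(g,j)
round 1: derive flow(g,j) via R2 from edge(g,g), parent(g,j)
round 1: derive flow(h,j) via R2 from edge(h,g), parent(g,j)
round 2: derive flow(b,j) via R1 from flow(b,h), parent(h,j)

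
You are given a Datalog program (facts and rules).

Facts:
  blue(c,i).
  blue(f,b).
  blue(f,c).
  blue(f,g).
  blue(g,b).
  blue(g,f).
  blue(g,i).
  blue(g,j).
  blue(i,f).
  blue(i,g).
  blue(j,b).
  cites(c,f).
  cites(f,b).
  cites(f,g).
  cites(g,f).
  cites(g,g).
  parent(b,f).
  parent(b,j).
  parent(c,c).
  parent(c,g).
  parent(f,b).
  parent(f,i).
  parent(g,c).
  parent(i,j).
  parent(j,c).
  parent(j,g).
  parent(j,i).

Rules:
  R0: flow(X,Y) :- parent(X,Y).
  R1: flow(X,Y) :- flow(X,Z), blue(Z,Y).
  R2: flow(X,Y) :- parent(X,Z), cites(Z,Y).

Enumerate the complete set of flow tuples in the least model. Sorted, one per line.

flow(b,b)
flow(b,c)
flow(b,f)
flow(b,g)
flow(b,i)
flow(b,j)
flow(c,b)
flow(c,c)
flow(c,f)
flow(c,g)
flow(c,i)
flow(c,j)
flow(f,b)
flow(f,c)
flow(f,f)
flow(f,g)
flow(f,i)
flow(f,j)
flow(g,b)
flow(g,c)
flow(g,f)
flow(g,g)
flow(g,i)
flow(g,j)
flow(i,b)
flow(i,j)
flow(j,b)
flow(j,c)
flow(j,f)
flow(j,g)
flow(j,i)
flow(j,j)

round 1: derive flow(b,f) via R0 from parent(b,f)
round 1: derive flow(b,j) via R0 from parent(b,j)
round 1: derive flow(c,c) via R0 from parent(c,c)
round 1: derive flow(c,g) via R0 from parent(c,g)
round 1: derive flow(f,b) via R0 from parent(f,b)
round 1: derive flow(f,i) via R0 from parent(f,i)
round 1: derive flow(g,c) via R0 from parent(g,c)
round 1: derive flow(i,j) via R0 from parent(i,j)
round 1: derive flow(j,c) via R0 from parent(j,c)
round 1: derive flow(j,g) via R0 from parent(j,g)
round 1: derive flow(j,i) via R0 from parent(j,i)
round 1: derive flow(b,b) via R2 from parent(b,f), cites(f,b)
round 1: derive flow(b,g) via R2 from parent(b,f), cites(f,g)
round 1: derive flow(c,f) via R2 from parent(c,c), cites(c,f)
round 1: derive flow(g,f) via R2 from parent(g,c), cites(c,f)
round 1: derive flow(j,f) via R2 from parent(j,c), cites(c,f)
round 2: derive flow(b,c) via R1 from flow(b,f), blue(f,c)
round 2: derive flow(b,i) via R1 from flow(b,g), blue(g,i)
round 2: derive flow(c,b) via R1 from flow(c,f), blue(f,b)
round 2: derive flow(c,i) via R1 from flow(c,c), blue(c,i)
round 2: derive flow(c,j) via R1 from flow(c,g), blue(g,j)
round 2: derive flow(f,f) via R1 from flow(f,i), blue(i,f)
round 2: derive flow(f,g) via R1 from flow(f,i), blue(i,g)
round 2: derive flow(g,b) via R1 from flow(g,f), blue(f,b)
round 2: derive flow(g,g) via R1 from flow(g,f), blue(f,g)
round 2: derive flow(g,i) via R1 from flow(g,c), blue(c,i)
round 2: derive flow(i,b) via R1 from flow(i,j), blue(j,b)
round 2: derive flow(j,b) via R1 from flow(j,f), blue(f,b)
round 2: derive flow(j,j) via R1 from flow(j,g), blue(g,j)
round 3: derive flow(f,c) via R1 from flow(f,f), blue(f,c)
round 3: derive flow(f,j) via R1 from flow(f,g), blue(g,j)
round 3: derive flow(g,j) via R1 from flow(g,g), blue(g,j)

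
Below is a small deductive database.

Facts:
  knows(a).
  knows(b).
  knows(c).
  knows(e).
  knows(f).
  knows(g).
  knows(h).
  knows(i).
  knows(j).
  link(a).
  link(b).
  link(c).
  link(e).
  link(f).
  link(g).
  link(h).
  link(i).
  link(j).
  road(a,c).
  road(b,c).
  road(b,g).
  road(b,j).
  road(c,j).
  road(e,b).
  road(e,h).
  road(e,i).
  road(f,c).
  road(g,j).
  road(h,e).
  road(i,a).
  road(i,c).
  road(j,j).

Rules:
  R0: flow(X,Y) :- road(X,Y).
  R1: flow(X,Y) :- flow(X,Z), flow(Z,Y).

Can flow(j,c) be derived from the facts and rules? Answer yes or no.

no

round 1: derive flow(a,c) via R0 from road(a,c)
round 1: derive flow(b,c) via R0 from road(b,c)
round 1: derive flow(b,g) via R0 from road(b,g)
round 1: derive flow(b,j) via R0 from road(b,j)
round 1: derive flow(c,j) via R0 from road(c,j)
round 1: derive flow(e,b) via R0 from road(e,b)
round 1: derive flow(e,h) via R0 from road(e,h)
round 1: derive flow(e,i) via R0 from road(e,i)
round 1: derive flow(f,c) via R0 from road(f,c)
round 1: derive flow(g,j) via R0 from road(g,j)
round 1: derive flow(h,e) via R0 from road(h,e)
round 1: derive flow(i,a) via R0 from road(i,a)
round 1: derive flow(i,c) via R0 from road(i,c)
round 1: derive flow(j,j) via R0 from road(j,j)
round 2: derive flow(a,j) via R1 from flow(a,c), flow(c,j)
round 2: derive flow(e,a) via R1 from flow(e,i), flow(i,a)
round 2: derive flow(e,c) via R1 from flow(e,b), flow(b,c)
round 2: derive flow(e,e) via R1 from flow(e,h), flow(h,e)
round 2: derive flow(e,g) via R1 from flow(e,b), flow(b,g)
round 2: derive flow(e,j) via R1 from flow(e,b), flow(b,j)
round 2: derive flow(f,j) via R1 from flow(f,c), flow(c,j)
round 2: derive flow(h,b) via R1 from flow(h,e), flow(e,b)
round 2: derive flow(h,h) via R1 from flow(h,e), flow(e,h)
round 2: derive flow(h,i) via R1 from flow(h,e), flow(e,i)
round 2: derive flow(i,j) via R1 from flow(i,c), flow(c,j)
round 3: derive flow(h,a) via R1 from flow(h,e), flow(e,a)
round 3: derive flow(h,c) via R1 from flow(h,b), flow(b,c)
round 3: derive flow(h,g) via R1 from flow(h,b), flow(b,g)
round 3: derive flow(h,j) via R1 from flow(h,b), flow(b,j)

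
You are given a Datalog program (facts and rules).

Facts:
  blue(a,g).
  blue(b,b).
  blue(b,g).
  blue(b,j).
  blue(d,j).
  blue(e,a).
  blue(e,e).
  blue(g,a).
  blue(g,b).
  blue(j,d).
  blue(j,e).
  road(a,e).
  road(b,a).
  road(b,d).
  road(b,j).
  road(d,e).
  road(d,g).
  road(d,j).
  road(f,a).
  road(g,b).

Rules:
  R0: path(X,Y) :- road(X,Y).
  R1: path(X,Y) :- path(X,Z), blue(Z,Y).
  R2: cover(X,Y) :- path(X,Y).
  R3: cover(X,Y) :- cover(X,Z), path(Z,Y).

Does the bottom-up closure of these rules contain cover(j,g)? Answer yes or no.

round 1: derive path(a,e) via R0 from road(a,e)
round 1: derive path(b,a) via R0 from road(b,a)
round 1: derive path(b,d) via R0 from road(b,d)
round 1: derive path(b,j) via R0 from road(b,j)
round 1: derive path(d,e) via R0 from road(d,e)
round 1: derive path(d,g) via R0 from road(d,g)
round 1: derive path(d,j) via R0 from road(d,j)
round 1: derive path(f,a) via R0 from road(f,a)
round 1: derive path(g,b) via R0 from road(g,b)
round 2: derive path(a,a) via R1 from path(a,e), blue(e,a)
round 2: derive path(b,e) via R1 from path(b,j), blue(j,e)
round 2: derive path(b,g) via R1 from path(b,a), blue(a,g)
round 2: derive path(d,a) via R1 from path(d,e), blue(e,a)
round 2: derive path(d,b) via R1 from path(d,g), blue(g,b)
round 2: derive path(d,d) via R1 from path(d,j), blue(j,d)
round 2: derive path(f,g) via R1 from path(f,a), blue(a,g)
round 2: derive path(g,g) via R1 from path(g,b), blue(b,g)
round 2: derive path(g,j) via R1 from path(g,b), blue(b,j)
round 2: derive cover(a,e) via R2 from path(a,e)
round 2: derive cover(b,a) via R2 from path(b,a)
round 2: derive cover(b,d) via R2 from path(b,d)
round 2: derive cover(b,j) via R2 from path(b,j)
round 2: derive cover(d,e) via R2 from path(d,e)
round 2: derive cover(d,g) via R2 from path(d,g)
round 2: derive cover(d,j) via R2 from path(d,j)
round 2: derive cover(f,a) via R2 from path(f,a)
round 2: derive cover(g,b) via R2 from path(g,b)
round 3: derive path(a,g) via R1 from path(a,a), blue(a,g)
round 3: derive path(b,b) via R1 from path(b,g), blue(g,b)
round 3: derive path(f,b) via R1 from path(f,g), blue(g,b)
round 3: derive path(g,a) via R1 from path(g,g), blue(g,a)
round 3: derive path(g,d) via R1 from path(g,j), blue(j,d)
round 3: derive path(g,e) via R1 from path(g,j), blue(j,e)
round 3: derive cover(a,a) via R2 from path(a,a)
round 3: derive cover(b,e) via R2 from path(b,e)
round 3: derive cover(b,g) via R2 from path(b,g)
round 3: derive cover(d,a) via R2 from path(d,a)
round 3: derive cover(d,b) via R2 from path(d,b)
round 3: derive cover(d,d) via R2 from path(d,d)
round 3: derive cover(f,g) via R2 from path(f,g)
round 3: derive cover(g,g) via R2 from path(g,g)
round 3: derive cover(g,j) via R2 from path(g,j)
round 3: derive cover(b,b) via R3 from cover(b,d), path(d,b)
round 3: derive cover(f,e) via R3 from cover(f,a), path(a,e)
round 3: derive cover(g,a) via R3 from cover(g,b), path(b,a)
round 3: derive cover(g,d) via R3 from cover(g,b), path(b,d)
round 3: derive cover(g,e) via R3 from cover(g,b), path(b,e)
round 4: derive path(a,b) via R1 from path(a,g), blue(g,b)
round 4: derive path(f,j) via R1 from path(f,b), blue(b,j)
round 4: derive cover(a,g) via R2 from path(a,g)
round 4: derive cover(f,b) via R2 from path(f,b)
round 4: derive cover(f,d) via R3 from cover(f,g), path(g,d)
round 4: derive cover(f,j) via R3 from cover(f,g), path(g,j)
round 5: derive path(a,j) via R1 from path(a,b), blue(b,j)
round 5: derive path(f,d) via R1 from path(f,j), blue(j,d)
round 5: derive path(f,e) via R1 from path(f,j), blue(j,e)
round 5: derive cover(a,b) via R2 from path(a,b)
round 5: derive cover(a,d) via R3 from cover(a,g), path(g,d)
round 5: derive cover(a,j) via R3 from cover(a,g), path(g,j)
round 6: derive path(a,d) via R1 from path(a,j), blue(j,d)

no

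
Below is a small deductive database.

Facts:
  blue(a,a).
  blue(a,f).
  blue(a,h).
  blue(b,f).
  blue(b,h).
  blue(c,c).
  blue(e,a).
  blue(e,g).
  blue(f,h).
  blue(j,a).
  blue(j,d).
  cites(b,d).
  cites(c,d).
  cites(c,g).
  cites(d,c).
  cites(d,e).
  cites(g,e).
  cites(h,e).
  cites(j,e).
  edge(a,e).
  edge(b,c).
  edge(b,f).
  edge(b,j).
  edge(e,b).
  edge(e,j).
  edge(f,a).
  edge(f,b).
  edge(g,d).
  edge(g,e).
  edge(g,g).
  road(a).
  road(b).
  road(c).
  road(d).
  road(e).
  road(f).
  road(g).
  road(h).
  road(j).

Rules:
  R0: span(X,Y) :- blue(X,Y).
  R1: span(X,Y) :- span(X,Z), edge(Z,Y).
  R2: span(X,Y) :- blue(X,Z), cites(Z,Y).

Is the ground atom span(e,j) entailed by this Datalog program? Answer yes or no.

yes

round 1: derive span(a,a) via R0 from blue(a,a)
round 1: derive span(a,f) via R0 from blue(a,f)
round 1: derive span(a,h) via R0 from blue(a,h)
round 1: derive span(b,f) via R0 from blue(b,f)
round 1: derive span(b,h) via R0 from blue(b,h)
round 1: derive span(c,c) via R0 from blue(c,c)
round 1: derive span(e,a) via R0 from blue(e,a)
round 1: derive span(e,g) via R0 from blue(e,g)
round 1: derive span(f,h) via R0 from blue(f,h)
round 1: derive span(j,a) via R0 from blue(j,a)
round 1: derive span(j,d) via R0 from blue(j,d)
round 1: derive span(a,e) via R2 from blue(a,h), cites(h,e)
round 1: derive span(b,e) via R2 from blue(b,h), cites(h,e)
round 1: derive span(c,d) via R2 from blue(c,c), cites(c,d)
round 1: derive span(c,g) via R2 from blue(c,c), cites(c,g)
round 1: derive span(e,e) via R2 from blue(e,g), cites(g,e)
round 1: derive span(f,e) via R2 from blue(f,h), cites(h,e)
round 1: derive span(j,c) via R2 from blue(j,d), cites(d,c)
round 1: derive span(j,e) via R2 from blue(j,d), cites(d,e)
round 2: derive span(a,b) via R1 from span(a,e), edge(e,b)
round 2: derive span(a,j) via R1 from span(a,e), edge(e,j)
round 2: derive span(b,a) via R1 from span(b,f), edge(f,a)
round 2: derive span(b,b) via R1 from span(b,e), edge(e,b)
round 2: derive span(b,j) via R1 from span(b,e), edge(e,j)
round 2: derive span(c,e) via R1 from span(c,g), edge(g,e)
round 2: derive span(e,b) via R1 from span(e,e), edge(e,b)
round 2: derive span(e,d) via R1 from span(e,g), edge(g,d)
round 2: derive span(e,j) via R1 from span(e,e), edge(e,j)
round 2: derive span(f,b) via R1 from span(f,e), edge(e,b)
round 2: derive span(f,j) via R1 from span(f,e), edge(e,j)
round 2: derive span(j,b) via R1 from span(j,e), edge(e,b)
round 2: derive span(j,j) via R1 from span(j,e), edge(e,j)
round 3: derive span(a,c) via R1 from span(a,b), edge(b,c)
round 3: derive span(b,c) via R1 from span(b,b), edge(b,c)
round 3: derive span(c,b) via R1 from span(c,e), edge(e,b)
round 3: derive span(c,j) via R1 from span(c,e), edge(e,j)
round 3: derive span(e,c) via R1 from span(e,b), edge(b,c)
round 3: derive span(e,f) via R1 from span(e,b), edge(b,f)
round 3: derive span(f,c) via R1 from span(f,b), edge(b,c)
round 3: derive span(f,f) via R1 from span(f,b), edge(b,f)
round 3: derive span(j,f) via R1 from span(j,b), edge(b,f)
round 4: derive span(c,f) via R1 from span(c,b), edge(b,f)
round 4: derive span(f,a) via R1 from span(f,f), edge(f,a)
round 5: derive span(c,a) via R1 from span(c,f), edge(f,a)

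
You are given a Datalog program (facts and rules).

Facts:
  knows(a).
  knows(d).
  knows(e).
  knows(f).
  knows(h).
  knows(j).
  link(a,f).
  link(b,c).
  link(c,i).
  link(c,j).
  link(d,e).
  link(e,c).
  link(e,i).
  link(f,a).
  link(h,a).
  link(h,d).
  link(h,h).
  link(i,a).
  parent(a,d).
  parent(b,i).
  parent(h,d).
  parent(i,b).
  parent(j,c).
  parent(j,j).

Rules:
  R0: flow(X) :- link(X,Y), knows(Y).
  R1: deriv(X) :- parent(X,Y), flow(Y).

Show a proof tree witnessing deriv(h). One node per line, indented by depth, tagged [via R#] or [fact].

round 1: derive flow(a) via R0 from link(a,f), knows(f)
round 1: derive flow(c) via R0 from link(c,j), knows(j)
round 1: derive flow(d) via R0 from link(d,e), knows(e)
round 1: derive flow(f) via R0 from link(f,a), knows(a)
round 1: derive flow(h) via R0 from link(h,a), knows(a)
round 1: derive flow(i) via R0 from link(i,a), knows(a)
round 2: derive deriv(a) via R1 from parent(a,d), flow(d)
round 2: derive deriv(b) via R1 from parent(b,i), flow(i)
round 2: derive deriv(h) via R1 from parent(h,d), flow(d)
round 2: derive deriv(j) via R1 from parent(j,c), flow(c)

deriv(h)  [via R1]
  parent(h,d)  [fact]
  flow(d)  [via R0]
    link(d,e)  [fact]
    knows(e)  [fact]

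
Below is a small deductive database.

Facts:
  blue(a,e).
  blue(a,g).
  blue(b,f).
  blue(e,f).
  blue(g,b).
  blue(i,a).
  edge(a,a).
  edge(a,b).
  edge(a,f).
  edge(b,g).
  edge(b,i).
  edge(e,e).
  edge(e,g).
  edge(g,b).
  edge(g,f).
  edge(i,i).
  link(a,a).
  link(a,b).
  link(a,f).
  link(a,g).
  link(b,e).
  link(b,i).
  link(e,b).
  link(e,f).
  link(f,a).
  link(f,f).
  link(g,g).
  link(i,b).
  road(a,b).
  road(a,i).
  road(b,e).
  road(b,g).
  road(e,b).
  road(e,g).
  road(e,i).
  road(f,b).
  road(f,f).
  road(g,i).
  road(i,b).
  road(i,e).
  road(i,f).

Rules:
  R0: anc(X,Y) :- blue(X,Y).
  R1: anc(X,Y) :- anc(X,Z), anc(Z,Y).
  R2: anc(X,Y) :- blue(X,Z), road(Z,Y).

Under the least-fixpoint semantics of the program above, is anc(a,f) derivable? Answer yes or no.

yes

round 1: derive anc(a,e) via R0 from blue(a,e)
round 1: derive anc(a,g) via R0 from blue(a,g)
round 1: derive anc(b,f) via R0 from blue(b,f)
round 1: derive anc(e,f) via R0 from blue(e,f)
round 1: derive anc(g,b) via R0 from blue(g,b)
round 1: derive anc(i,a) via R0 from blue(i,a)
round 1: derive anc(a,b) via R2 from blue(a,e), road(e,b)
round 1: derive anc(a,i) via R2 from blue(a,e), road(e,i)
round 1: derive anc(b,b) via R2 from blue(b,f), road(f,b)
round 1: derive anc(e,b) via R2 from blue(e,f), road(f,b)
round 1: derive anc(g,e) via R2 from blue(g,b), road(b,e)
round 1: derive anc(g,g) via R2 from blue(g,b), road(b,g)
round 1: derive anc(i,b) via R2 from blue(i,a), road(a,b)
round 1: derive anc(i,i) via R2 from blue(i,a), road(a,i)
round 2: derive anc(a,a) via R1 from anc(a,i), anc(i,a)
round 2: derive anc(a,f) via R1 from anc(a,b), anc(b,f)
round 2: derive anc(g,f) via R1 from anc(g,b), anc(b,f)
round 2: derive anc(i,e) via R1 from anc(i,a), anc(a,e)
round 2: derive anc(i,f) via R1 from anc(i,b), anc(b,f)
round 2: derive anc(i,g) via R1 from anc(i,a), anc(a,g)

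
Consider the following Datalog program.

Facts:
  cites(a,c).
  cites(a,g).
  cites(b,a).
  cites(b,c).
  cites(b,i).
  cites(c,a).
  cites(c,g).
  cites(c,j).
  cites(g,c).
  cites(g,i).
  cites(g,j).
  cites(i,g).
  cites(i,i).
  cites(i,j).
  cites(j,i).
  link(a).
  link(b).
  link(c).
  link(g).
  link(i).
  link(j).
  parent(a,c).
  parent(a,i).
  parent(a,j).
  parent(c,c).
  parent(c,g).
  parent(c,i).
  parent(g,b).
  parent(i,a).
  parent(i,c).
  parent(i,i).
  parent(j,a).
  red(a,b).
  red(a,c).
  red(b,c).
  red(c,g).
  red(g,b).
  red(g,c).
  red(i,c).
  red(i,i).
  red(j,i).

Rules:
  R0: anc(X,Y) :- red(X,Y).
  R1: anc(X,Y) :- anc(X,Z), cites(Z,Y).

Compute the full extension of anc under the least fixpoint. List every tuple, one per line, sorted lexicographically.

round 1: derive anc(a,b) via R0 from red(a,b)
round 1: derive anc(a,c) via R0 from red(a,c)
round 1: derive anc(b,c) via R0 from red(b,c)
round 1: derive anc(c,g) via R0 from red(c,g)
round 1: derive anc(g,b) via R0 from red(g,b)
round 1: derive anc(g,c) via R0 from red(g,c)
round 1: derive anc(i,c) via R0 from red(i,c)
round 1: derive anc(i,i) via R0 from red(i,i)
round 1: derive anc(j,i) via R0 from red(j,i)
round 2: derive anc(a,a) via R1 from anc(a,b), cites(b,a)
round 2: derive anc(a,g) via R1 from anc(a,c), cites(c,g)
round 2: derive anc(a,i) via R1 from anc(a,b), cites(b,i)
round 2: derive anc(a,j) via R1 from anc(a,c), cites(c,j)
round 2: derive anc(b,a) via R1 from anc(b,c), cites(c,a)
round 2: derive anc(b,g) via R1 from anc(b,c), cites(c,g)
round 2: derive anc(b,j) via R1 from anc(b,c), cites(c,j)
round 2: derive anc(c,c) via R1 from anc(c,g), cites(g,c)
round 2: derive anc(c,i) via R1 from anc(c,g), cites(g,i)
round 2: derive anc(c,j) via R1 from anc(c,g), cites(g,j)
round 2: derive anc(g,a) via R1 from anc(g,b), cites(b,a)
round 2: derive anc(g,g) via R1 from anc(g,c), cites(c,g)
round 2: derive anc(g,i) via R1 from anc(g,b), cites(b,i)
round 2: derive anc(g,j) via R1 from anc(g,c), cites(c,j)
round 2: derive anc(i,a) via R1 from anc(i,c), cites(c,a)
round 2: derive anc(i,g) via R1 from anc(i,c), cites(c,g)
round 2: derive anc(i,j) via R1 from anc(i,c), cites(c,j)
round 2: derive anc(j,g) via R1 from anc(j,i), cites(i,g)
round 2: derive anc(j,j) via R1 from anc(j,i), cites(i,j)
round 3: derive anc(b,i) via R1 from anc(b,g), cites(g,i)
round 3: derive anc(c,a) via R1 from anc(c,c), cites(c,a)
round 3: derive anc(j,c) via R1 from anc(j,g), cites(g,c)
round 4: derive anc(j,a) via R1 from anc(j,c), cites(c,a)

anc(a,a)
anc(a,b)
anc(a,c)
anc(a,g)
anc(a,i)
anc(a,j)
anc(b,a)
anc(b,c)
anc(b,g)
anc(b,i)
anc(b,j)
anc(c,a)
anc(c,c)
anc(c,g)
anc(c,i)
anc(c,j)
anc(g,a)
anc(g,b)
anc(g,c)
anc(g,g)
anc(g,i)
anc(g,j)
anc(i,a)
anc(i,c)
anc(i,g)
anc(i,i)
anc(i,j)
anc(j,a)
anc(j,c)
anc(j,g)
anc(j,i)
anc(j,j)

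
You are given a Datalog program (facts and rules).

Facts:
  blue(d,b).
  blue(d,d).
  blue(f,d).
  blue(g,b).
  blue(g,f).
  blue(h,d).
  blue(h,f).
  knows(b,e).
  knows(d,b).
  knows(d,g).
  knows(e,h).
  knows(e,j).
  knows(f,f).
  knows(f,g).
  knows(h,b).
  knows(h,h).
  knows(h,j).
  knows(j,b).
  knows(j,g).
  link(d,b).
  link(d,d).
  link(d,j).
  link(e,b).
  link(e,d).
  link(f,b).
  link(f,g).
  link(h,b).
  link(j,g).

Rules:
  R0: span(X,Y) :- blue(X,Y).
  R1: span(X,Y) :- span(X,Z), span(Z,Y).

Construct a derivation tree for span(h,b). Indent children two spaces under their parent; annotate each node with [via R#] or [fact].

span(h,b)  [via R1]
  span(h,d)  [via R0]
    blue(h,d)  [fact]
  span(d,b)  [via R0]
    blue(d,b)  [fact]

round 1: derive span(d,b) via R0 from blue(d,b)
round 1: derive span(d,d) via R0 from blue(d,d)
round 1: derive span(f,d) via R0 from blue(f,d)
round 1: derive span(g,b) via R0 from blue(g,b)
round 1: derive span(g,f) via R0 from blue(g,f)
round 1: derive span(h,d) via R0 from blue(h,d)
round 1: derive span(h,f) via R0 from blue(h,f)
round 2: derive span(f,b) via R1 from span(f,d), span(d,b)
round 2: derive span(g,d) via R1 from span(g,f), span(f,d)
round 2: derive span(h,b) via R1 from span(h,d), span(d,b)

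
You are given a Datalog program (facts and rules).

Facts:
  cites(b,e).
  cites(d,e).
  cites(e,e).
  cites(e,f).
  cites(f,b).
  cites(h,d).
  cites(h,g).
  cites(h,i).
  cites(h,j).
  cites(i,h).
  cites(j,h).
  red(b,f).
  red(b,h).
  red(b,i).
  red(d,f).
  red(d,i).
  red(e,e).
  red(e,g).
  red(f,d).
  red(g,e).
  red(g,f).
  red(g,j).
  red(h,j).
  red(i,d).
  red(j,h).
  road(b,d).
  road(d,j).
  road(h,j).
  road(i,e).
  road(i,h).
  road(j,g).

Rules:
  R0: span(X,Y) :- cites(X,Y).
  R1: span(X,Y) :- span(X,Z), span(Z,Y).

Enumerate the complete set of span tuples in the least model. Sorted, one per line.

round 1: derive span(b,e) via R0 from cites(b,e)
round 1: derive span(d,e) via R0 from cites(d,e)
round 1: derive span(e,e) via R0 from cites(e,e)
round 1: derive span(e,f) via R0 from cites(e,f)
round 1: derive span(f,b) via R0 from cites(f,b)
round 1: derive span(h,d) via R0 from cites(h,d)
round 1: derive span(h,g) via R0 from cites(h,g)
round 1: derive span(h,i) via R0 from cites(h,i)
round 1: derive span(h,j) via R0 from cites(h,j)
round 1: derive span(i,h) via R0 from cites(i,h)
round 1: derive span(j,h) via R0 from cites(j,h)
round 2: derive span(b,f) via R1 from span(b,e), span(e,f)
round 2: derive span(d,f) via R1 from span(d,e), span(e,f)
round 2: derive span(e,b) via R1 from span(e,f), span(f,b)
round 2: derive span(f,e) via R1 from span(f,b), span(b,e)
round 2: derive span(h,e) via R1 from span(h,d), span(d,e)
round 2: derive span(h,h) via R1 from span(h,i), span(i,h)
round 2: derive span(i,d) via R1 from span(i,h), span(h,d)
round 2: derive span(i,g) via R1 from span(i,h), span(h,g)
round 2: derive span(i,i) via R1 from span(i,h), span(h,i)
round 2: derive span(i,j) via R1 from span(i,h), span(h,j)
round 2: derive span(j,d) via R1 from span(j,h), span(h,d)
round 2: derive span(j,g) via R1 from span(j,h), span(h,g)
round 2: derive span(j,i) via R1 from span(j,h), span(h,i)
round 2: derive span(j,j) via R1 from span(j,h), span(h,j)
round 3: derive span(b,b) via R1 from span(b,e), span(e,b)
round 3: derive span(d,b) via R1 from span(d,e), span(e,b)
round 3: derive span(f,f) via R1 from span(f,b), span(b,f)
round 3: derive span(h,b) via R1 from span(h,e), span(e,b)
round 3: derive span(h,f) via R1 from span(h,d), span(d,f)
round 3: derive span(i,e) via R1 from span(i,d), span(d,e)
round 3: derive span(i,f) via R1 from span(i,d), span(d,f)
round 3: derive span(j,e) via R1 from span(j,d), span(d,e)
round 3: derive span(j,f) via R1 from span(j,d), span(d,f)
round 4: derive span(i,b) via R1 from span(i,d), span(d,b)
round 4: derive span(j,b) via R1 from span(j,d), span(d,b)

span(b,b)
span(b,e)
span(b,f)
span(d,b)
span(d,e)
span(d,f)
span(e,b)
span(e,e)
span(e,f)
span(f,b)
span(f,e)
span(f,f)
span(h,b)
span(h,d)
span(h,e)
span(h,f)
span(h,g)
span(h,h)
span(h,i)
span(h,j)
span(i,b)
span(i,d)
span(i,e)
span(i,f)
span(i,g)
span(i,h)
span(i,i)
span(i,j)
span(j,b)
span(j,d)
span(j,e)
span(j,f)
span(j,g)
span(j,h)
span(j,i)
span(j,j)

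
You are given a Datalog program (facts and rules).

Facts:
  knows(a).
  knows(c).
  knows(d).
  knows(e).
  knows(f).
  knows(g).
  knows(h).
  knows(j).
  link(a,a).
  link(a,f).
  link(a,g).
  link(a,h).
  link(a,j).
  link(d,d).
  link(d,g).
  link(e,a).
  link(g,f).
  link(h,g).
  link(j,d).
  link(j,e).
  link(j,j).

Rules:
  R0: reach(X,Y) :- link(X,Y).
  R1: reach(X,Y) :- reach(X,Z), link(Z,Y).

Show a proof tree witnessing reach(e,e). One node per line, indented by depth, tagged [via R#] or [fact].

round 1: derive reach(a,a) via R0 from link(a,a)
round 1: derive reach(a,f) via R0 from link(a,f)
round 1: derive reach(a,g) via R0 from link(a,g)
round 1: derive reach(a,h) via R0 from link(a,h)
round 1: derive reach(a,j) via R0 from link(a,j)
round 1: derive reach(d,d) via R0 from link(d,d)
round 1: derive reach(d,g) via R0 from link(d,g)
round 1: derive reach(e,a) via R0 from link(e,a)
round 1: derive reach(g,f) via R0 from link(g,f)
round 1: derive reach(h,g) via R0 from link(h,g)
round 1: derive reach(j,d) via R0 from link(j,d)
round 1: derive reach(j,e) via R0 from link(j,e)
round 1: derive reach(j,j) via R0 from link(j,j)
round 2: derive reach(a,d) via R1 from reach(a,j), link(j,d)
round 2: derive reach(a,e) via R1 from reach(a,j), link(j,e)
round 2: derive reach(d,f) via R1 from reach(d,g), link(g,f)
round 2: derive reach(e,f) via R1 from reach(e,a), link(a,f)
round 2: derive reach(e,g) via R1 from reach(e,a), link(a,g)
round 2: derive reach(e,h) via R1 from reach(e,a), link(a,h)
round 2: derive reach(e,j) via R1 from reach(e,a), link(a,j)
round 2: derive reach(h,f) via R1 from reach(h,g), link(g,f)
round 2: derive reach(j,a) via R1 from reach(j,e), link(e,a)
round 2: derive reach(j,g) via R1 from reach(j,d), link(d,g)
round 3: derive reach(e,d) via R1 from reach(e,j), link(j,d)
round 3: derive reach(e,e) via R1 from reach(e,j), link(j,e)
round 3: derive reach(j,f) via R1 from reach(j,a), link(a,f)
round 3: derive reach(j,h) via R1 from reach(j,a), link(a,h)

reach(e,e)  [via R1]
  reach(e,j)  [via R1]
    reach(e,a)  [via R0]
      link(e,a)  [fact]
    link(a,j)  [fact]
  link(j,e)  [fact]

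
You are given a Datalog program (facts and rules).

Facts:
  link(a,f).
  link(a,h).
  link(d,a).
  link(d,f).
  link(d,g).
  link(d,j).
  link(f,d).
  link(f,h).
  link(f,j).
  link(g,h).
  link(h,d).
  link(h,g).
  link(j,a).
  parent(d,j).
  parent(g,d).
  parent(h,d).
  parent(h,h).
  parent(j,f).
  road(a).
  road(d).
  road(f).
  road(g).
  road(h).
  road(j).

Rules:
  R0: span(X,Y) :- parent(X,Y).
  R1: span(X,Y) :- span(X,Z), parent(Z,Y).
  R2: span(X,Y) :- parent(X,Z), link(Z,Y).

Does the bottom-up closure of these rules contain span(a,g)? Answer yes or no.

round 1: derive span(d,j) via R0 from parent(d,j)
round 1: derive span(g,d) via R0 from parent(g,d)
round 1: derive span(h,d) via R0 from parent(h,d)
round 1: derive span(h,h) via R0 from parent(h,h)
round 1: derive span(j,f) via R0 from parent(j,f)
round 1: derive span(d,a) via R2 from parent(d,j), link(j,a)
round 1: derive span(g,a) via R2 from parent(g,d), link(d,a)
round 1: derive span(g,f) via R2 from parent(g,d), link(d,f)
round 1: derive span(g,g) via R2 from parent(g,d), link(d,g)
round 1: derive span(g,j) via R2 from parent(g,d), link(d,j)
round 1: derive span(h,a) via R2 from parent(h,d), link(d,a)
round 1: derive span(h,f) via R2 from parent(h,d), link(d,f)
round 1: derive span(h,g) via R2 from parent(h,d), link(d,g)
round 1: derive span(h,j) via R2 from parent(h,d), link(d,j)
round 1: derive span(j,d) via R2 from parent(j,f), link(f,d)
round 1: derive span(j,h) via R2 from parent(j,f), link(f,h)
round 1: derive span(j,j) via R2 from parent(j,f), link(f,j)
round 2: derive span(d,f) via R1 from span(d,j), parent(j,f)

no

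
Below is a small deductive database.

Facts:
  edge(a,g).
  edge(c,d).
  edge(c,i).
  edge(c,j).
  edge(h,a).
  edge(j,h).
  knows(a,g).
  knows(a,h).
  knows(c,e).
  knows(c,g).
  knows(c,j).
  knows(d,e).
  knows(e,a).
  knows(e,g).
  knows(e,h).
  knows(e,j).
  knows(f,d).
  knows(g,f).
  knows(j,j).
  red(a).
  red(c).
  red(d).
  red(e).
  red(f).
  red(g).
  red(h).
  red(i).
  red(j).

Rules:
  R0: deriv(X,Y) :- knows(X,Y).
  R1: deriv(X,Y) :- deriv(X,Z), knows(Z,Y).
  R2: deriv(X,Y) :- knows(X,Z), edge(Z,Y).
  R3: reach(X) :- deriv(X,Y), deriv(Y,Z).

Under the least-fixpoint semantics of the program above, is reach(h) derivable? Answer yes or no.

round 1: derive deriv(a,g) via R0 from knows(a,g)
round 1: derive deriv(a,h) via R0 from knows(a,h)
round 1: derive deriv(c,e) via R0 from knows(c,e)
round 1: derive deriv(c,g) via R0 from knows(c,g)
round 1: derive deriv(c,j) via R0 from knows(c,j)
round 1: derive deriv(d,e) via R0 from knows(d,e)
round 1: derive deriv(e,a) via R0 from knows(e,a)
round 1: derive deriv(e,g) via R0 from knows(e,g)
round 1: derive deriv(e,h) via R0 from knows(e,h)
round 1: derive deriv(e,j) via R0 from knows(e,j)
round 1: derive deriv(f,d) via R0 from knows(f,d)
round 1: derive deriv(g,f) via R0 from knows(g,f)
round 1: derive deriv(j,j) via R0 from knows(j,j)
round 1: derive deriv(a,a) via R2 from knows(a,h), edge(h,a)
round 1: derive deriv(c,h) via R2 from knows(c,j), edge(j,h)
round 1: derive deriv(j,h) via R2 from knows(j,j), edge(j,h)
round 2: derive deriv(a,f) via R1 from deriv(a,g), knows(g,f)
round 2: derive deriv(c,a) via R1 from deriv(c,e), knows(e,a)
round 2: derive deriv(c,f) via R1 from deriv(c,g), knows(g,f)
round 2: derive deriv(d,a) via R1 from deriv(d,e), knows(e,a)
round 2: derive deriv(d,g) via R1 from deriv(d,e), knows(e,g)
round 2: derive deriv(d,h) via R1 from deriv(d,e), knows(e,h)
round 2: derive deriv(d,j) via R1 from deriv(d,e), knows(e,j)
round 2: derive deriv(e,f) via R1 from deriv(e,g), knows(g,f)
round 2: derive deriv(f,e) via R1 from deriv(f,d), knows(d,e)
round 2: derive deriv(g,d) via R1 from deriv(g,f), knows(f,d)
round 2: derive reach(a) via R3 from deriv(a,a), deriv(a,a)
round 2: derive reach(c) via R3 from deriv(c,e), deriv(e,a)
round 2: derive reach(d) via R3 from deriv(d,e), deriv(e,a)
round 2: derive reach(e) via R3 from deriv(e,a), deriv(a,a)
round 2: derive reach(f) via R3 from deriv(f,d), deriv(d,e)
round 2: derive reach(g) via R3 from deriv(g,f), deriv(f,d)
round 2: derive reach(j) via R3 from deriv(j,j), deriv(j,h)
round 3: derive deriv(a,d) via R1 from deriv(a,f), knows(f,d)
round 3: derive deriv(c,d) via R1 from deriv(c,f), knows(f,d)
round 3: derive deriv(d,f) via R1 from deriv(d,g), knows(g,f)
round 3: derive deriv(e,d) via R1 from deriv(e,f), knows(f,d)
round 3: derive deriv(f,a) via R1 from deriv(f,e), knows(e,a)
round 3: derive deriv(f,g) via R1 from deriv(f,e), knows(e,g)
round 3: derive deriv(f,h) via R1 from deriv(f,e), knows(e,h)
round 3: derive deriv(f,j) via R1 from deriv(f,e), knows(e,j)
round 3: derive deriv(g,e) via R1 from deriv(g,d), knows(d,e)
round 4: derive deriv(a,e) via R1 from deriv(a,d), knows(d,e)
round 4: derive deriv(d,d) via R1 from deriv(d,f), knows(f,d)
round 4: derive deriv(e,e) via R1 from deriv(e,d), knows(d,e)
round 4: derive deriv(f,f) via R1 from deriv(f,g), knows(g,f)
round 4: derive deriv(g,a) via R1 from deriv(g,e), knows(e,a)
round 4: derive deriv(g,g) via R1 from deriv(g,e), knows(e,g)
round 4: derive deriv(g,h) via R1 from deriv(g,e), knows(e,h)
round 4: derive deriv(g,j) via R1 from deriv(g,e), knows(e,j)
round 5: derive deriv(a,j) via R1 from deriv(a,e), knows(e,j)

no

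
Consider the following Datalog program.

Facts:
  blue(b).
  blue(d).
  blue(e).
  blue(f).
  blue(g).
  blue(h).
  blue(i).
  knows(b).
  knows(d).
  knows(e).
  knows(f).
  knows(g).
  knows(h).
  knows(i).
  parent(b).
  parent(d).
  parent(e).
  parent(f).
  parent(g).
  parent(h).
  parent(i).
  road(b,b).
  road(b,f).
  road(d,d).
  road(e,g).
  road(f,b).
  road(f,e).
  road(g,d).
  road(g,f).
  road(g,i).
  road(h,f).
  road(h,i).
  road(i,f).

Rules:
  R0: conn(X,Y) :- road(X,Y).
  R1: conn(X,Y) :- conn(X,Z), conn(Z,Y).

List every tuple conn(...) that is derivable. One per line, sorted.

round 1: derive conn(b,b) via R0 from road(b,b)
round 1: derive conn(b,f) via R0 from road(b,f)
round 1: derive conn(d,d) via R0 from road(d,d)
round 1: derive conn(e,g) via R0 from road(e,g)
round 1: derive conn(f,b) via R0 from road(f,b)
round 1: derive conn(f,e) via R0 from road(f,e)
round 1: derive conn(g,d) via R0 from road(g,d)
round 1: derive conn(g,f) via R0 from road(g,f)
round 1: derive conn(g,i) via R0 from road(g,i)
round 1: derive conn(h,f) via R0 from road(h,f)
round 1: derive conn(h,i) via R0 from road(h,i)
round 1: derive conn(i,f) via R0 from road(i,f)
round 2: derive conn(b,e) via R1 from conn(b,f), conn(f,e)
round 2: derive conn(e,d) via R1 from conn(e,g), conn(g,d)
round 2: derive conn(e,f) via R1 from conn(e,g), conn(g,f)
round 2: derive conn(e,i) via R1 from conn(e,g), conn(g,i)
round 2: derive conn(f,f) via R1 from conn(f,b), conn(b,f)
round 2: derive conn(f,g) via R1 from conn(f,e), conn(e,g)
round 2: derive conn(g,b) via R1 from conn(g,f), conn(f,b)
round 2: derive conn(g,e) via R1 from conn(g,f), conn(f,e)
round 2: derive conn(h,b) via R1 from conn(h,f), conn(f,b)
round 2: derive conn(h,e) via R1 from conn(h,f), conn(f,e)
round 2: derive conn(i,b) via R1 from conn(i,f), conn(f,b)
round 2: derive conn(i,e) via R1 from conn(i,f), conn(f,e)
round 3: derive conn(b,d) via R1 from conn(b,e), conn(e,d)
round 3: derive conn(b,g) via R1 from conn(b,e), conn(e,g)
round 3: derive conn(b,i) via R1 from conn(b,e), conn(e,i)
round 3: derive conn(e,b) via R1 from conn(e,f), conn(f,b)
round 3: derive conn(e,e) via R1 from conn(e,f), conn(f,e)
round 3: derive conn(f,d) via R1 from conn(f,e), conn(e,d)
round 3: derive conn(f,i) via R1 from conn(f,e), conn(e,i)
round 3: derive conn(g,g) via R1 from conn(g,e), conn(e,g)
round 3: derive conn(h,d) via R1 from conn(h,e), conn(e,d)
round 3: derive conn(h,g) via R1 from conn(h,e), conn(e,g)
round 3: derive conn(i,d) via R1 from conn(i,e), conn(e,d)
round 3: derive conn(i,g) via R1 from conn(i,e), conn(e,g)
round 3: derive conn(i,i) via R1 from conn(i,e), conn(e,i)

conn(b,b)
conn(b,d)
conn(b,e)
conn(b,f)
conn(b,g)
conn(b,i)
conn(d,d)
conn(e,b)
conn(e,d)
conn(e,e)
conn(e,f)
conn(e,g)
conn(e,i)
conn(f,b)
conn(f,d)
conn(f,e)
conn(f,f)
conn(f,g)
conn(f,i)
conn(g,b)
conn(g,d)
conn(g,e)
conn(g,f)
conn(g,g)
conn(g,i)
conn(h,b)
conn(h,d)
conn(h,e)
conn(h,f)
conn(h,g)
conn(h,i)
conn(i,b)
conn(i,d)
conn(i,e)
conn(i,f)
conn(i,g)
conn(i,i)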